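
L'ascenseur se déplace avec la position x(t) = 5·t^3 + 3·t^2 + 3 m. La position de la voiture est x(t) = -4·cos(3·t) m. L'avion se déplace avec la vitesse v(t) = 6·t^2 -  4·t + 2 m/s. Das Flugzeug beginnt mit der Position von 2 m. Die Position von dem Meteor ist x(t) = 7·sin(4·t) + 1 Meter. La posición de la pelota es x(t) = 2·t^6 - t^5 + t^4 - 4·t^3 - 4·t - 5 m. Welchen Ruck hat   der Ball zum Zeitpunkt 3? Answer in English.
To solve this, we need to take 3 derivatives of our position equation x(t) = 2·t^6 - t^5 + t^4 - 4·t^3 - 4·t - 5. Taking d/dt of x(t), we find v(t) = 12·t^5 - 5·t^4 + 4·t^3 - 12·t^2 - 4. The derivative of velocity gives acceleration: a(t) = 60·t^4 - 20·t^3 + 12·t^2 - 24·t. Differentiating acceleration, we get jerk: j(t) = 240·t^3 - 60·t^2 + 24·t - 24. Using j(t) = 240·t^3 - 60·t^2 + 24·t - 24 and substituting t = 3, we find j = 5988.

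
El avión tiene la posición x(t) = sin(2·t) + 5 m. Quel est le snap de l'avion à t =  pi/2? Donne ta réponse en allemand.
Ausgehend von der Position x(t) = sin(2·t) + 5, nehmen wir 4 Ableitungen. Durch Ableiten von der Position erhalten wir die Geschwindigkeit: v(t) = 2·cos(2·t). Durch Ableiten von der Geschwindigkeit erhalten wir die Beschleunigung: a(t) = -4·sin(2·t). Die Ableitung von der Beschleunigung ergibt den Ruck: j(t) = -8·cos(2·t). Die Ableitung von dem Ruck ergibt den Snap: s(t) = 16·sin(2·t). Aus der Gleichung für den Snap s(t) = 16·sin(2·t), setzen wir t = pi/2 ein und erhalten s = 0.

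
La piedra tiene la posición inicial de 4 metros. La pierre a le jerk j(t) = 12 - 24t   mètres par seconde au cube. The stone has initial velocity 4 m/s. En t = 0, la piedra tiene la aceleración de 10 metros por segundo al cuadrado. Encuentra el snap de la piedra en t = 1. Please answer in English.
Starting from jerk j(t) = 12 - 24·t, we take 1 derivative. Taking d/dt of j(t), we find s(t) = -24. Using s(t) = -24 and substituting t = 1, we find s = -24.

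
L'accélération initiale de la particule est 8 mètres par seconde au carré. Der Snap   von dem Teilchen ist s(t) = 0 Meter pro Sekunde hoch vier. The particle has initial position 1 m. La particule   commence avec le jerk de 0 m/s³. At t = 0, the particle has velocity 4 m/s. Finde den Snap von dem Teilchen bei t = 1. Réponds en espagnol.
Tenemos el snap s(t) = 0. Sustituyendo t = 1: s(1) = 0.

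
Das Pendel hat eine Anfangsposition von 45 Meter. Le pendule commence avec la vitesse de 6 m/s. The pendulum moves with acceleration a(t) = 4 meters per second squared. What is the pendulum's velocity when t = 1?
Starting from acceleration a(t) = 4, we take 1 antiderivative. Finding the antiderivative of a(t) and using v(0) = 6: v(t) = 4·t + 6. We have velocity v(t) = 4·t + 6. Substituting t = 1: v(1) = 10.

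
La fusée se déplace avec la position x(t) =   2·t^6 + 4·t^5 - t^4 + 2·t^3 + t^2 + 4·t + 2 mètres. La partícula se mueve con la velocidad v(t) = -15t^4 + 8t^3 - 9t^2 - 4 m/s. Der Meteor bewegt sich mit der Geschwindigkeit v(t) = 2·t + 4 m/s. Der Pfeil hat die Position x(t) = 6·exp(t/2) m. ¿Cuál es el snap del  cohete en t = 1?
Debemos derivar nuestra ecuación de la posición x(t) = 2·t^6 + 4·t^5 - t^4 + 2·t^3 + t^2 + 4·t + 2 4 veces. Tomando d/dt de x(t), encontramos v(t) = 12·t^5 + 20·t^4 - 4·t^3 + 6·t^2 + 2·t + 4. Derivando la velocidad, obtenemos la aceleración: a(t) = 60·t^4 + 80·t^3 - 12·t^2 + 12·t + 2. Derivando la aceleración, obtenemos la sacudida: j(t) = 240·t^3 + 240·t^2 - 24·t + 12. La derivada de la sacudida da el snap: s(t) = 720·t^2 + 480·t - 24. De la ecuación del snap s(t) = 720·t^2 + 480·t - 24, sustituimos t = 1 para obtener s = 1176.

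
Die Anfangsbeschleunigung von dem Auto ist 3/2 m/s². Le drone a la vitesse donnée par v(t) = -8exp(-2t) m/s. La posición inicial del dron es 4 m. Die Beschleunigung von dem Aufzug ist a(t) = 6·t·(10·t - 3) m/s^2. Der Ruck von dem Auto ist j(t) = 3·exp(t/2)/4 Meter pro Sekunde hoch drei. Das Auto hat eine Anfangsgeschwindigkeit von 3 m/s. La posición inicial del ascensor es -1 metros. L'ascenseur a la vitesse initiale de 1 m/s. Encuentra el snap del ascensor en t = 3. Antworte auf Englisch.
Starting from acceleration a(t) = 6·t·(10·t - 3), we take 2 derivatives. Differentiating acceleration, we get jerk: j(t) = 120·t - 18. Differentiating jerk, we get snap: s(t) = 120. We have snap s(t) = 120. Substituting t = 3: s(3) = 120.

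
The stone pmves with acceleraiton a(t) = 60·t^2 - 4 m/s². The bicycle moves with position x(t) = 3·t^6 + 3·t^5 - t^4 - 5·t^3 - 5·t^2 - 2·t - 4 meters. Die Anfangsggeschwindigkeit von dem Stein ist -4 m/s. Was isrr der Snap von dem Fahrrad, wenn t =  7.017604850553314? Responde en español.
Partiendo de la posición x(t) = 3·t^6 + 3·t^5 - t^4 - 5·t^3 - 5·t^2 - 2·t - 4, tomamos 4 derivadas. Derivando la posición, obtenemos la velocidad: v(t) = 18·t^5 + 15·t^4 - 4·t^3 - 15·t^2 - 10·t - 2. Derivando la velocidad, obtenemos la aceleración: a(t) = 90·t^4 + 60·t^3 - 12·t^2 - 30·t - 10. La derivada de la aceleración da la sacudida: j(t) = 360·t^3 + 180·t^2 - 24·t - 30. Derivando la sacudida, obtenemos el snap: s(t) = 1080·t^2 + 360·t - 24. De la ecuación del snap s(t) = 1080·t^2 + 360·t - 24, sustituimos t = 7.017604850553314 para obtener s = 55688.8578117894.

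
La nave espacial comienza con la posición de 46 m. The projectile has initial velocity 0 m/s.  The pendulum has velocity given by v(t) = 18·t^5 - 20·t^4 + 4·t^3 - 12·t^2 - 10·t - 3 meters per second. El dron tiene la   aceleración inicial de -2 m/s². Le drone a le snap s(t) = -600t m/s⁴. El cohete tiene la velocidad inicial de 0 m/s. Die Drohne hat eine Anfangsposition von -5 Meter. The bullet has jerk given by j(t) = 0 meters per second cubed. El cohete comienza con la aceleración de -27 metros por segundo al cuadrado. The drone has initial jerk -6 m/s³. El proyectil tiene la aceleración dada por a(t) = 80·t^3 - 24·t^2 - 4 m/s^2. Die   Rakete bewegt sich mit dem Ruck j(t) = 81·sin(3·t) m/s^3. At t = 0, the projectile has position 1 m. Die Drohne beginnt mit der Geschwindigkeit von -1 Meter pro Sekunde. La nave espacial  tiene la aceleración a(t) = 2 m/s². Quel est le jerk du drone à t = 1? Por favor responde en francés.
Nous devons trouver l'intégrale de notre équation du snap s(t) = -600·t 1 fois. En intégrant le snap et en utilisant la condition initiale j(0) = -6, nous obtenons j(t) = -300·t^2 - 6. En utilisant j(t) = -300·t^2 - 6 et en substituant t = 1, nous trouvons j = -306.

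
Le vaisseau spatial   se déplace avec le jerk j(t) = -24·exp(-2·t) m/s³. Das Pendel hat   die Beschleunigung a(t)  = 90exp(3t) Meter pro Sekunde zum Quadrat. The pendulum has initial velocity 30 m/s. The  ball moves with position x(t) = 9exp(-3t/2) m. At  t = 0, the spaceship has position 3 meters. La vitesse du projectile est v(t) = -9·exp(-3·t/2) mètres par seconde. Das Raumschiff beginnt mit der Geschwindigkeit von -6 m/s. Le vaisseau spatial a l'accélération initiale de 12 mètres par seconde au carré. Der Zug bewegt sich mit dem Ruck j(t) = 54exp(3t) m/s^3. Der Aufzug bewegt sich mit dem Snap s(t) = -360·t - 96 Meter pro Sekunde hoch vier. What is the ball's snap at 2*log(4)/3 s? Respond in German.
Ausgehend von der Position x(t) = 9·exp(-3·t/2), nehmen wir 4 Ableitungen. Durch Ableiten von der Position erhalten wir die Geschwindigkeit: v(t) = -27·exp(-3·t/2)/2. Durch Ableiten von der Geschwindigkeit erhalten wir die Beschleunigung: a(t) = 81·exp(-3·t/2)/4. Mit d/dt von a(t) finden wir j(t) = -243·exp(-3·t/2)/8. Durch Ableiten von dem Ruck erhalten wir den Snap: s(t) = 729·exp(-3·t/2)/16. Mit s(t) = 729·exp(-3·t/2)/16 und Einsetzen von t = 2*log(4)/3, finden wir s = 729/64.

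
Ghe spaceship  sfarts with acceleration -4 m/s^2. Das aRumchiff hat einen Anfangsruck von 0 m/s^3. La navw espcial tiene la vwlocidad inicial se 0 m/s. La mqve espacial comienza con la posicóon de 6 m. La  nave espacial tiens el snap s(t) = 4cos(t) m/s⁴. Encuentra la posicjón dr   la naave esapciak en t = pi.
Debemos encontrar la antiderivada de nuestra ecuación del snap s(t) = 4·cos(t) 4 veces. Integrando el snap y usando la condición inicial j(0) = 0, obtenemos j(t) = 4·sin(t). Integrando la sacudida y usando la condición inicial a(0) = -4, obtenemos a(t) = -4·cos(t). La antiderivada de la aceleración es la velocidad. Usando v(0) = 0, obtenemos v(t) = -4·sin(t). Integrando la velocidad y usando la condición inicial x(0) = 6, obtenemos x(t) = 4·cos(t) + 2. Usando x(t) = 4·cos(t) + 2 y sustituyendo t = pi, encontramos x = -2.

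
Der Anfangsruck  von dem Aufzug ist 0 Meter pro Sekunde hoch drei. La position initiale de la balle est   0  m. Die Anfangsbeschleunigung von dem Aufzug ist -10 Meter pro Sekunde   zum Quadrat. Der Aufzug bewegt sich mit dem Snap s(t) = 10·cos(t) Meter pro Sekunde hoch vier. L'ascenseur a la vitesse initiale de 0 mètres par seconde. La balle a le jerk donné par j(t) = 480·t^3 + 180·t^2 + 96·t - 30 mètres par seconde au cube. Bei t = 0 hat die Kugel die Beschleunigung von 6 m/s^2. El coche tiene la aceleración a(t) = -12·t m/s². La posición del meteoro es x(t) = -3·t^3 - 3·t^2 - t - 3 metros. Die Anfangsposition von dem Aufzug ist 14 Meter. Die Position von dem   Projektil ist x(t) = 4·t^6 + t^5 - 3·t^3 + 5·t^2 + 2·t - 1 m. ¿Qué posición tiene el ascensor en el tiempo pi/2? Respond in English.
To find the answer, we compute 4 antiderivatives of s(t) = 10·cos(t). Taking ∫s(t)dt and applying j(0) = 0, we find j(t) = 10·sin(t). The antiderivative of jerk is acceleration. Using a(0) = -10, we get a(t) = -10·cos(t). The antiderivative of acceleration, with v(0) = 0, gives velocity: v(t) = -10·sin(t). The antiderivative of velocity, with x(0) = 14, gives position: x(t) = 10·cos(t) + 4. Using x(t) = 10·cos(t) + 4 and substituting t = pi/2, we find x = 4.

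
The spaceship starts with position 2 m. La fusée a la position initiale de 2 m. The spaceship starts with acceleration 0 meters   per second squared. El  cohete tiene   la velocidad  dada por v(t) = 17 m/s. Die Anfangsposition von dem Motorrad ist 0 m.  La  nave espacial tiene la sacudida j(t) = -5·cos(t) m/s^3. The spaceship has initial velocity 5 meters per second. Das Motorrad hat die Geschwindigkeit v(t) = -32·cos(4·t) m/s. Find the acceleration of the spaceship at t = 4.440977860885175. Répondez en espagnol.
Para resolver esto, necesitamos tomar 1 antiderivada de nuestra ecuación de la sacudida j(t) = -5·cos(t). La integral de la sacudida es la aceleración. Usando a(0) = 0, obtenemos a(t) = -5·sin(t). De la ecuación de la aceleración a(t) = -5·sin(t), sustituimos t = 4.440977860885175 para obtener a = 4.81696773500575.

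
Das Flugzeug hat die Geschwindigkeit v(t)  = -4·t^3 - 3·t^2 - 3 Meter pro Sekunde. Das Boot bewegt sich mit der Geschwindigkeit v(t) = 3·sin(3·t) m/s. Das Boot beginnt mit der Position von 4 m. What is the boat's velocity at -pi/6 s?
We have velocity v(t) = 3·sin(3·t). Substituting t = -pi/6: v(-pi/6) = -3.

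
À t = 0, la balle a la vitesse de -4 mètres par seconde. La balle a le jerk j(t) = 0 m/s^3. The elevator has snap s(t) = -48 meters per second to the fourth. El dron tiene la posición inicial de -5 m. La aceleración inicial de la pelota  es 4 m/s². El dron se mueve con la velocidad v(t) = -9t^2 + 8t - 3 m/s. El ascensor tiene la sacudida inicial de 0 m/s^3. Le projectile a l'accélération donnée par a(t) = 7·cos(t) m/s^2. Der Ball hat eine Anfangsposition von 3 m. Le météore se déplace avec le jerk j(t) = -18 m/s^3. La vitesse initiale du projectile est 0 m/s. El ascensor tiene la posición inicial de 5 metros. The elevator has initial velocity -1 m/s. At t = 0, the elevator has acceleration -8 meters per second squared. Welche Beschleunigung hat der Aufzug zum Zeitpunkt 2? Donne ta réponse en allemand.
Wir müssen die Stammfunktion unserer Gleichung für den Snap s(t) = -48 2-mal finden. Die Stammfunktion von dem Snap, mit j(0) = 0, ergibt den Ruck: j(t) = -48·t. Durch Integration von dem Ruck und Verwendung der Anfangsbedingung a(0) = -8, erhalten wir a(t) = -24·t^2 - 8. Aus der Gleichung für die Beschleunigung a(t) = -24·t^2 - 8, setzen wir t = 2 ein und erhalten a = -104.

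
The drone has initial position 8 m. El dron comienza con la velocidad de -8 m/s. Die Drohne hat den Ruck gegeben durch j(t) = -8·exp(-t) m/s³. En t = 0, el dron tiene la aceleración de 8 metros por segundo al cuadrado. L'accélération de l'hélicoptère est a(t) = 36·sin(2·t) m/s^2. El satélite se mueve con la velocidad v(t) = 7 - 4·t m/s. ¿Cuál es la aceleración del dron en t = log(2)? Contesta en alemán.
Wir müssen unsere Gleichung für den Ruck j(t) = -8·exp(-t) 1-mal integrieren. Die Stammfunktion von dem Ruck ist die Beschleunigung. Mit a(0) = 8 erhalten wir a(t) = 8·exp(-t). Wir haben die Beschleunigung a(t) = 8·exp(-t). Durch Einsetzen von t = log(2): a(log(2)) = 4.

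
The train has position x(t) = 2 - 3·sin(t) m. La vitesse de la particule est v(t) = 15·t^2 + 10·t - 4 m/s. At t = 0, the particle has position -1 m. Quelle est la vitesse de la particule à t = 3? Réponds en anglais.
Using v(t) = 15·t^2 + 10·t - 4 and substituting t = 3, we find v = 161.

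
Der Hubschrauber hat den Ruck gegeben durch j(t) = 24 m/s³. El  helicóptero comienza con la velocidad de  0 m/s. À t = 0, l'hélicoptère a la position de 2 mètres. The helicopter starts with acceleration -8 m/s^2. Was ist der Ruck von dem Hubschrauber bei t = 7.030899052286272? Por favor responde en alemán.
Aus der Gleichung für den Ruck j(t) = 24, setzen wir t = 7.030899052286272 ein und erhalten j = 24.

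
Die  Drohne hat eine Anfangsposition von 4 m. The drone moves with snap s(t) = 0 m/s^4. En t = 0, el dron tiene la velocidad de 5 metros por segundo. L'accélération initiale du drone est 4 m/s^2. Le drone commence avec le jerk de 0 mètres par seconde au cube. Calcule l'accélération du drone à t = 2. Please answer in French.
Pour résoudre ceci, nous devons prendre 2 intégrales de notre équation du snap s(t) = 0. En intégrant le snap et en utilisant la condition initiale j(0) = 0, nous obtenons j(t) = 0. En intégrant le jerk et en utilisant la condition initiale a(0) = 4, nous obtenons a(t) = 4. De l'équation de l'accélération a(t) = 4, nous substituons t = 2 pour obtenir a = 4.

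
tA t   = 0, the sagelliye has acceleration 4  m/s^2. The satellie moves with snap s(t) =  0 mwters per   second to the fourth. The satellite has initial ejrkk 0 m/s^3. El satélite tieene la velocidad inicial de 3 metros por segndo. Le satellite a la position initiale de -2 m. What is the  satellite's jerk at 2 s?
To find the answer, we compute 1 antiderivative of s(t) = 0. Taking ∫s(t)dt and applying j(0) = 0, we find j(t) = 0. Using j(t) = 0 and substituting t = 2, we find j = 0.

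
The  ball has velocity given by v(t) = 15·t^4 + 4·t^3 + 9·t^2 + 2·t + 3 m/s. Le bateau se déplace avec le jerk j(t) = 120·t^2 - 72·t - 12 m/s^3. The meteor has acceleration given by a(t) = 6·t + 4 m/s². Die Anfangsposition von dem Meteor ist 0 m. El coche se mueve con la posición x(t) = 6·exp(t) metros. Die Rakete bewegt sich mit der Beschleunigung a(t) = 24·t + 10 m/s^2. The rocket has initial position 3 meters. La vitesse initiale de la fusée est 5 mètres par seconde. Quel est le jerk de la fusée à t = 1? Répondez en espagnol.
Para resolver esto, necesitamos tomar 1 derivada de nuestra ecuación de la aceleración a(t) = 24·t + 10. Tomando d/dt de a(t), encontramos j(t) = 24. Tenemos la sacudida j(t) = 24. Sustituyendo t = 1: j(1) = 24.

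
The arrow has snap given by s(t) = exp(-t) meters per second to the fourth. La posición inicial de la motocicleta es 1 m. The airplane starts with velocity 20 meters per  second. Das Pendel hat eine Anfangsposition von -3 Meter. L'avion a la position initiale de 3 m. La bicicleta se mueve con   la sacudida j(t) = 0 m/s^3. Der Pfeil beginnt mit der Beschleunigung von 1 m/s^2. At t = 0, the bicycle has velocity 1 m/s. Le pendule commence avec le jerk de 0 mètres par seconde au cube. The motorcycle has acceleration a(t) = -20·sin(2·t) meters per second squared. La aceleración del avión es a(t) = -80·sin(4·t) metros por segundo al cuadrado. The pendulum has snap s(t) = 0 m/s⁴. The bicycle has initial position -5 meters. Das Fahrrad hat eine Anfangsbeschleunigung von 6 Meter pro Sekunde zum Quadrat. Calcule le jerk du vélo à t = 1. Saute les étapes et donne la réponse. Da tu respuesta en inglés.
The answer is 0.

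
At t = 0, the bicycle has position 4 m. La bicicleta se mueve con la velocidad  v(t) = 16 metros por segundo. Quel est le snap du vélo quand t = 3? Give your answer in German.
Ausgehend von der Geschwindigkeit v(t) = 16, nehmen wir 3 Ableitungen. Durch Ableiten von der Geschwindigkeit erhalten wir die Beschleunigung: a(t) = 0. Durch Ableiten von der Beschleunigung erhalten wir den Ruck: j(t) = 0. Mit d/dt von j(t) finden wir s(t) = 0. Aus der Gleichung für den Snap s(t) = 0, setzen wir t = 3 ein und erhalten s = 0.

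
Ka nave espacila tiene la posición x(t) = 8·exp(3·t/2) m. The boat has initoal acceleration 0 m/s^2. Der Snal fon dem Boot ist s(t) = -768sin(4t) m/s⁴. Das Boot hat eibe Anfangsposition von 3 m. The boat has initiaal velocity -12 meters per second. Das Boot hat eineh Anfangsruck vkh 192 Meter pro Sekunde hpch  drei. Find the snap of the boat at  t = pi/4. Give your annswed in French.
En utilisant s(t) = -768·sin(4·t) et en substituant t = pi/4, nous trouvons s = 0.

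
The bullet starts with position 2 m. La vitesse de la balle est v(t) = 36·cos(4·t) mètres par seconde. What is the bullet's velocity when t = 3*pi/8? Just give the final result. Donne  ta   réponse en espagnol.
En t = 3*pi/8, v = 0.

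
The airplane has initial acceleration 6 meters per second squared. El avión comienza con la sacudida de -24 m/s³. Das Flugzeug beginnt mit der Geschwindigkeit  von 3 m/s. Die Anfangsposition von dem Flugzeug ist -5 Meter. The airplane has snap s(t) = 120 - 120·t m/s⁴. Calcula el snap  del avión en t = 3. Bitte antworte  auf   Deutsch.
Aus der Gleichung für den Snap s(t) = 120 - 120·t, setzen wir t = 3 ein und erhalten s = -240.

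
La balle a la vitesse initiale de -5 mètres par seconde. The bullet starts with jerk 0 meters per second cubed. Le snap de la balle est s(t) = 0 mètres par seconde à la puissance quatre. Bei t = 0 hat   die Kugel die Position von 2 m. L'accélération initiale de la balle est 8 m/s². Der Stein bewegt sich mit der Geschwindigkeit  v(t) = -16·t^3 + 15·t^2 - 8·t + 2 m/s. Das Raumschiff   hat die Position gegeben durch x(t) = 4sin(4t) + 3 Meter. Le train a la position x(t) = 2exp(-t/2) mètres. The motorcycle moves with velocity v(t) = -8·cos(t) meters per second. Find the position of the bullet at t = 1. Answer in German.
Um dies zu lösen, müssen wir 4 Integrale unserer Gleichung für den Snap s(t) = 0 finden. Mit ∫s(t)dt und Anwendung von j(0) = 0, finden wir j(t) = 0. Mit ∫j(t)dt und Anwendung von a(0) = 8, finden wir a(t) = 8. Mit ∫a(t)dt und Anwendung von v(0) = -5, finden wir v(t) = 8·t - 5. Mit ∫v(t)dt und Anwendung von x(0) = 2, finden wir x(t) = 4·t^2 - 5·t + 2. Wir haben die Position x(t) = 4·t^2 - 5·t + 2. Durch Einsetzen von t = 1: x(1) = 1.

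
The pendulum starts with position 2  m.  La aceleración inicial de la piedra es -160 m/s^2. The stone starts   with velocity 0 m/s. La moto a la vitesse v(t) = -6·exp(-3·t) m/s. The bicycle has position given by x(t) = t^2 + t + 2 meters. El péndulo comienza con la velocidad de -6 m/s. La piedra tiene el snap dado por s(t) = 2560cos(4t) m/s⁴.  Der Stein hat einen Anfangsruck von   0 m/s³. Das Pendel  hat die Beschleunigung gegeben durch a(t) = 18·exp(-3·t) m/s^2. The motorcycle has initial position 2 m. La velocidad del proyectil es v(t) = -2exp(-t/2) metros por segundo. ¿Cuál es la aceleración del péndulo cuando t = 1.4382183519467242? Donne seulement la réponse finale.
En t = 1.4382183519467242, a = 0.240680897903176.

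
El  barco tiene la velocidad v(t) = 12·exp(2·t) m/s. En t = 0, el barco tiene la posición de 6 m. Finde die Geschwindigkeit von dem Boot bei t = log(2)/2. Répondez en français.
En utilisant v(t) = 12·exp(2·t) et en substituant t = log(2)/2, nous trouvons v = 24.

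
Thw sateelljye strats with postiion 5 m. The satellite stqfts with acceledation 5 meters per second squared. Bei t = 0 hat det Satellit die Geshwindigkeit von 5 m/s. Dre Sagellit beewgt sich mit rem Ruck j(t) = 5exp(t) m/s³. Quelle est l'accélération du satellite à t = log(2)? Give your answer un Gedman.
Wir müssen die Stammfunktion unserer Gleichung für den Ruck j(t) = 5·exp(t) 1-mal finden. Das Integral von dem Ruck ist die Beschleunigung. Mit a(0) = 5 erhalten wir a(t) = 5·exp(t). Aus der Gleichung für die Beschleunigung a(t) = 5·exp(t), setzen wir t = log(2) ein und erhalten a = 10.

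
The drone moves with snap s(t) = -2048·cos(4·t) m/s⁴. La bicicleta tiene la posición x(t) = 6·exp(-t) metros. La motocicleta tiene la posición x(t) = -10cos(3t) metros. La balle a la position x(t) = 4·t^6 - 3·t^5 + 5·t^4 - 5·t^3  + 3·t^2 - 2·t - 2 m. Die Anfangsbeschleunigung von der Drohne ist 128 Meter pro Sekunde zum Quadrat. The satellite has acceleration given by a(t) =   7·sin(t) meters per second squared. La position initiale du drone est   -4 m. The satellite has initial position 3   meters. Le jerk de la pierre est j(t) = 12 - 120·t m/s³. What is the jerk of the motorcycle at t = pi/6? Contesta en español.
Para resolver esto, necesitamos tomar 3 derivadas de nuestra ecuación de la posición x(t) = -10·cos(3·t). Tomando d/dt de x(t), encontramos v(t) = 30·sin(3·t). Tomando d/dt de v(t), encontramos a(t) = 90·cos(3·t). Tomando d/dt de a(t), encontramos j(t) = -270·sin(3·t). De la ecuación de la sacudida j(t) = -270·sin(3·t), sustituimos t = pi/6 para obtener j = -270.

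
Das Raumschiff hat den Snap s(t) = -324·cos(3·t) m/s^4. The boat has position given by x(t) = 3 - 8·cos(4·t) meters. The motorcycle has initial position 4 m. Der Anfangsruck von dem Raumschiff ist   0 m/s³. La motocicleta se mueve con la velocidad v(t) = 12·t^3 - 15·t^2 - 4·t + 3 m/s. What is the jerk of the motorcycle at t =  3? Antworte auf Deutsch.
Um dies zu lösen, müssen wir 2 Ableitungen unserer Gleichung für die Geschwindigkeit v(t) = 12·t^3 - 15·t^2 - 4·t + 3 nehmen. Mit d/dt von v(t) finden wir a(t) = 36·t^2 - 30·t - 4. Mit d/dt von a(t) finden wir j(t) = 72·t - 30. Mit j(t) = 72·t - 30 und Einsetzen von t = 3, finden wir j = 186.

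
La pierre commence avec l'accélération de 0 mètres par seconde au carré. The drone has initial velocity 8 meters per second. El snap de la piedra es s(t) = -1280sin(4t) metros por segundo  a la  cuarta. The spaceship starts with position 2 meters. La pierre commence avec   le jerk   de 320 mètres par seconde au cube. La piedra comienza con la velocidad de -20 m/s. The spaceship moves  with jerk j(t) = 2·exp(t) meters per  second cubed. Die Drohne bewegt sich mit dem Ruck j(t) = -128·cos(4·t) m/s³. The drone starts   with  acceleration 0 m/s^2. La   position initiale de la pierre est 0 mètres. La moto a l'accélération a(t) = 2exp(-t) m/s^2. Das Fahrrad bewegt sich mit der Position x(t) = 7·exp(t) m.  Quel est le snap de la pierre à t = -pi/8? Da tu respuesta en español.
Usando s(t) = -1280·sin(4·t) y sustituyendo t = -pi/8, encontramos s = 1280.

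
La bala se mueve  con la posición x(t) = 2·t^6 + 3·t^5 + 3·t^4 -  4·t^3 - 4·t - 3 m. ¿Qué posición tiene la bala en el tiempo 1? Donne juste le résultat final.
La posición en t = 1 es x = -3.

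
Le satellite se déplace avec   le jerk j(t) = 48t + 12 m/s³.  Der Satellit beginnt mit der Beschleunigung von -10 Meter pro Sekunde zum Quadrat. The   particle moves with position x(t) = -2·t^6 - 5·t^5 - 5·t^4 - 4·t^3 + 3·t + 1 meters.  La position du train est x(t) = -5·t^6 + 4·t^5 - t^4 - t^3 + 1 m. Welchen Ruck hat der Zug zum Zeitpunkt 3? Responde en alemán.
Wir müssen unsere Gleichung für die Position x(t) = -5·t^6 + 4·t^5 - t^4 - t^3 + 1 3-mal ableiten. Durch Ableiten von der Position erhalten wir die Geschwindigkeit: v(t) = -30·t^5 + 20·t^4 - 4·t^3 - 3·t^2. Die Ableitung von der Geschwindigkeit ergibt die Beschleunigung: a(t) = -150·t^4 + 80·t^3 - 12·t^2 - 6·t. Die Ableitung von der Beschleunigung ergibt den Ruck: j(t) = -600·t^3 + 240·t^2 - 24·t - 6. Mit j(t) = -600·t^3 + 240·t^2 - 24·t - 6 und Einsetzen von t = 3, finden wir j = -14118.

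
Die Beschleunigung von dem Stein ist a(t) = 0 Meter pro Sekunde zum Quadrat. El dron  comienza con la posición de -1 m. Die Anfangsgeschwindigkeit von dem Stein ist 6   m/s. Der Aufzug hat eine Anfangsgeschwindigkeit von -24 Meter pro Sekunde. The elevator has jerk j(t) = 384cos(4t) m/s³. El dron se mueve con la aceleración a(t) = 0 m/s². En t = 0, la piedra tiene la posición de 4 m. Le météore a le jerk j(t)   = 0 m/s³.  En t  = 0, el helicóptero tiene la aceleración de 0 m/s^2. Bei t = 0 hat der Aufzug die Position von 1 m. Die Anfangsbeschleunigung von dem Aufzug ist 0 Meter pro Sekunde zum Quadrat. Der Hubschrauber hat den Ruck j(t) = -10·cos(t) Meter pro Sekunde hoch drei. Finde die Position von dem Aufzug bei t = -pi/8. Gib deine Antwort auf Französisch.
En partant du jerk j(t) = 384·cos(4·t), nous prenons 3 primitives. En prenant ∫j(t)dt et en appliquant a(0) = 0, nous trouvons a(t) = 96·sin(4·t). En prenant ∫a(t)dt et en appliquant v(0) = -24, nous trouvons v(t) = -24·cos(4·t). La primitive de la vitesse, avec x(0) = 1, donne la position: x(t) = 1 - 6·sin(4·t). De l'équation de la position x(t) = 1 - 6·sin(4·t), nous substituons t = -pi/8 pour obtenir x = 7.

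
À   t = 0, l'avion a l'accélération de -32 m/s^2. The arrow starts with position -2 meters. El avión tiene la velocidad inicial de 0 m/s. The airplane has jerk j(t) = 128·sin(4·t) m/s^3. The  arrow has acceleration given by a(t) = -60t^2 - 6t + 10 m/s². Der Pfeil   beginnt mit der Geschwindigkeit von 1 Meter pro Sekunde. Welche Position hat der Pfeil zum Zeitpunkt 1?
Wir müssen das Integral unserer Gleichung für die Beschleunigung a(t) = -60·t^2 - 6·t + 10 2-mal finden. Durch Integration von der Beschleunigung und Verwendung der Anfangsbedingung v(0) = 1, erhalten wir v(t) = -20·t^3 - 3·t^2 + 10·t + 1. Durch Integration von der Geschwindigkeit und Verwendung der Anfangsbedingung x(0) = -2, erhalten wir x(t) = -5·t^4 - t^3 + 5·t^2 + t - 2. Mit x(t) = -5·t^4 - t^3 + 5·t^2 + t - 2 und Einsetzen von t = 1, finden wir x = -2.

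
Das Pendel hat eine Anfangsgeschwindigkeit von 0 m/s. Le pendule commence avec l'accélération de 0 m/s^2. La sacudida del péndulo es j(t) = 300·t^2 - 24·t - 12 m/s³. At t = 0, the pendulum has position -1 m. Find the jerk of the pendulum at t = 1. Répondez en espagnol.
Tenemos la sacudida j(t) = 300·t^2 - 24·t - 12. Sustituyendo t = 1: j(1) = 264.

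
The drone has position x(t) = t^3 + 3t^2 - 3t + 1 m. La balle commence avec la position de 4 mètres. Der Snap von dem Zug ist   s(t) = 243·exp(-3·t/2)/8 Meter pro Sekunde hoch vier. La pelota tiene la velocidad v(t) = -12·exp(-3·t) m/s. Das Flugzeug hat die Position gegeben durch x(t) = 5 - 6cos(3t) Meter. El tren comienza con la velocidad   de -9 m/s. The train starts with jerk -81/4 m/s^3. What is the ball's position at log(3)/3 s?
To solve this, we need to take 1 antiderivative of our velocity equation v(t) = -12·exp(-3·t). Finding the integral of v(t) and using x(0) = 4: x(t) = 4·exp(-3·t). Using x(t) = 4·exp(-3·t) and substituting t = log(3)/3, we find x = 4/3.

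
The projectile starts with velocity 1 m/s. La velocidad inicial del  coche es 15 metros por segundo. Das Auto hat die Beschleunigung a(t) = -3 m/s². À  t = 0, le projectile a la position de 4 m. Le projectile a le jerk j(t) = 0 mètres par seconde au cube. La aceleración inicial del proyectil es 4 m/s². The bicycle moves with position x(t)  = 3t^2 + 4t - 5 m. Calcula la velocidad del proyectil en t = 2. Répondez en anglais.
We need to integrate our jerk equation j(t) = 0 2 times. Finding the integral of j(t) and using a(0) = 4: a(t) = 4. Integrating acceleration and using the initial condition v(0) = 1, we get v(t) = 4·t + 1. From the given velocity equation v(t) = 4·t + 1, we substitute t = 2 to get v = 9.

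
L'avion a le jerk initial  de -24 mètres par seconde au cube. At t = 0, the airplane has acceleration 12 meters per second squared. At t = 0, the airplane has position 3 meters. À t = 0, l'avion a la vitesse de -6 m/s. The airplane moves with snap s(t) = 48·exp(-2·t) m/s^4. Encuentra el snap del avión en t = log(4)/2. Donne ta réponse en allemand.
Wir haben den Snap s(t) = 48·exp(-2·t). Durch Einsetzen von t = log(4)/2: s(log(4)/2) = 12.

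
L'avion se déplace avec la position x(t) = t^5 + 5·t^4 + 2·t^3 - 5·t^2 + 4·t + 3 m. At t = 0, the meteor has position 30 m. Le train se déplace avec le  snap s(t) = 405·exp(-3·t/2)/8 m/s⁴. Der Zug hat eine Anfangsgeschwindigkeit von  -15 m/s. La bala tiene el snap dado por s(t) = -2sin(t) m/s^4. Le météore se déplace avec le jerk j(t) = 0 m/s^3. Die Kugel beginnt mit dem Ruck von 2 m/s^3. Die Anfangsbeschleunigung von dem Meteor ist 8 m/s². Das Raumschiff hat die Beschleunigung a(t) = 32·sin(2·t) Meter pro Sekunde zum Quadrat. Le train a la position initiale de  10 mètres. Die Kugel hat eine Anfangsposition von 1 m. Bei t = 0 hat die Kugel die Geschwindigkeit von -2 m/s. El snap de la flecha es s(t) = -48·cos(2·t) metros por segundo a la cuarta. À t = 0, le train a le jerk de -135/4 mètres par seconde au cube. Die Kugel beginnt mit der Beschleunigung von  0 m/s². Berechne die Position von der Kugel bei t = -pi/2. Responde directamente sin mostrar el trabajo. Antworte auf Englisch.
x(-pi/2) = 3.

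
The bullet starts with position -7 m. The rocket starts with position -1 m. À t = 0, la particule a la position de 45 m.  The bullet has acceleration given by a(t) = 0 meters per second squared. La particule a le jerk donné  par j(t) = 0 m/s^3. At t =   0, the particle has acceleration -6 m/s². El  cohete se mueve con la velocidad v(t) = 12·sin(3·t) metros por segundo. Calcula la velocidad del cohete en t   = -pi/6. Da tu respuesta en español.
De la ecuación de la velocidad v(t) = 12·sin(3·t), sustituimos t = -pi/6 para obtener v = -12.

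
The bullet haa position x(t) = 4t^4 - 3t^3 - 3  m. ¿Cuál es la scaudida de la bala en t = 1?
Debemos derivar nuestra ecuación de la posición x(t) = 4·t^4 - 3·t^3 - 3 3 veces. La derivada de la posición da la velocidad: v(t) = 16·t^3 - 9·t^2. Derivando la velocidad, obtenemos la aceleración: a(t) = 48·t^2 - 18·t. Derivando la aceleración, obtenemos la sacudida: j(t) = 96·t - 18. Usando j(t) = 96·t - 18 y sustituyendo t = 1, encontramos j = 78.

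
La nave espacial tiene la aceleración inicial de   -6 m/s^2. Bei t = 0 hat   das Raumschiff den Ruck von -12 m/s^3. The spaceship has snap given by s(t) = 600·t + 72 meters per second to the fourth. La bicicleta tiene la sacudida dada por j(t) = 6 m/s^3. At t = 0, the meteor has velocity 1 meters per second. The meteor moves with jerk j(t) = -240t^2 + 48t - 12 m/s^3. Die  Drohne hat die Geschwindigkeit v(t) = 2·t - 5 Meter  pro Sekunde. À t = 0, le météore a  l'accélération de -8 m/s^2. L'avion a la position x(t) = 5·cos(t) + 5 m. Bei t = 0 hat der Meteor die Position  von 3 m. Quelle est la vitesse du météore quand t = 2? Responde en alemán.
Um dies zu lösen, müssen wir 2 Integrale unserer Gleichung für den Ruck j(t) = -240·t^2 + 48·t - 12 finden. Durch Integration von dem Ruck und Verwendung der Anfangsbedingung a(0) = -8, erhalten wir a(t) = -80·t^3 + 24·t^2 - 12·t - 8. Durch Integration von der Beschleunigung und Verwendung der Anfangsbedingung v(0) = 1, erhalten wir v(t) = -20·t^4 + 8·t^3 - 6·t^2 - 8·t + 1. Wir haben die Geschwindigkeit v(t) = -20·t^4 + 8·t^3 - 6·t^2 - 8·t + 1. Durch Einsetzen von t = 2: v(2) = -295.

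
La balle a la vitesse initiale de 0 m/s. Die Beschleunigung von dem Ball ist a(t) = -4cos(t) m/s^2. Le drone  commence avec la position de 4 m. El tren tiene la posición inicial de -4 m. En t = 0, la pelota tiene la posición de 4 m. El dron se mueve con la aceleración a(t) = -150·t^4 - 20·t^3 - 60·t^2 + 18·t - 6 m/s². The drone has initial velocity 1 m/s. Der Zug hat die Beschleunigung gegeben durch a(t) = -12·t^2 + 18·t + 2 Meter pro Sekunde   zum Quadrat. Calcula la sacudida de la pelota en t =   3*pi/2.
Partiendo de la aceleración a(t) = -4·cos(t), tomamos 1 derivada. La derivada de la aceleración da la sacudida: j(t) = 4·sin(t). De la ecuación de la sacudida j(t) = 4·sin(t), sustituimos t = 3*pi/2 para obtener j = -4.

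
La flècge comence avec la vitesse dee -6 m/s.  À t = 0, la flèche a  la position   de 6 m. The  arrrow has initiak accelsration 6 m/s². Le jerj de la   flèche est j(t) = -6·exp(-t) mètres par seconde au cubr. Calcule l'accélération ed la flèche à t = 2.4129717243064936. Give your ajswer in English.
To solve this, we need to take 1 antiderivative of our jerk equation j(t) = -6·exp(-t). Integrating jerk and using the initial condition a(0) = 6, we get a(t) = 6·exp(-t). Using a(t) = 6·exp(-t) and substituting t = 2.4129717243064936, we find a = 0.537292706830060.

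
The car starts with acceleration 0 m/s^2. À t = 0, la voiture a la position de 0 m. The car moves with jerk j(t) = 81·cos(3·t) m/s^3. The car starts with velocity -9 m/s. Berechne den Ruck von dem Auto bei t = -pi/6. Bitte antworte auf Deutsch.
Mit j(t) = 81·cos(3·t) und Einsetzen von t = -pi/6, finden wir j = 0.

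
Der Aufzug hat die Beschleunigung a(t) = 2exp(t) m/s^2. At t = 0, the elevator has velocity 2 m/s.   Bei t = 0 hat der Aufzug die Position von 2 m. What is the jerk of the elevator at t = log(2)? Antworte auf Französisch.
Nous devons dériver notre équation de l'accélération a(t) = 2·exp(t) 1 fois. En prenant d/dt de a(t), nous trouvons j(t) = 2·exp(t). De l'équation du jerk j(t) = 2·exp(t), nous substituons t = log(2) pour obtenir j = 4.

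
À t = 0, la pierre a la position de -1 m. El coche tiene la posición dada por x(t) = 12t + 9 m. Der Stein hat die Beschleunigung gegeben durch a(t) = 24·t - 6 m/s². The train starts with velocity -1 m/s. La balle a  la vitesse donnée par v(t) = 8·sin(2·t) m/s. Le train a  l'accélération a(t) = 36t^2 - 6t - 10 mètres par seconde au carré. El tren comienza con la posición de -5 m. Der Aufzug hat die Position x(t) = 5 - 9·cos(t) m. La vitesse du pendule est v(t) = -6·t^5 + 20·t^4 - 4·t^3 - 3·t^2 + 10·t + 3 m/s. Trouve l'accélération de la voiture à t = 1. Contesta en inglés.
We must differentiate our position equation x(t) = 12·t + 9 2 times. Taking d/dt of x(t), we find v(t) = 12. The derivative of velocity gives acceleration: a(t) = 0. Using a(t) = 0 and substituting t = 1, we find a = 0.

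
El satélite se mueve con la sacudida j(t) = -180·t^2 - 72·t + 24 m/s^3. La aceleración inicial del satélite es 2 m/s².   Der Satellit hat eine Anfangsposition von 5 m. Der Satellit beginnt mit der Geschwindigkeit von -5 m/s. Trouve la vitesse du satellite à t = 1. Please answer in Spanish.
Debemos encontrar la integral de nuestra ecuación de la sacudida j(t) = -180·t^2 - 72·t + 24 2 veces. La antiderivada de la sacudida es la aceleración. Usando a(0) = 2, obtenemos a(t) = -60·t^3 - 36·t^2 + 24·t + 2. La integral de la aceleración es la velocidad. Usando v(0) = -5, obtenemos v(t) = -15·t^4 - 12·t^3 + 12·t^2 + 2·t - 5. Tenemos la velocidad v(t) = -15·t^4 - 12·t^3 + 12·t^2 + 2·t - 5. Sustituyendo t = 1: v(1) = -18.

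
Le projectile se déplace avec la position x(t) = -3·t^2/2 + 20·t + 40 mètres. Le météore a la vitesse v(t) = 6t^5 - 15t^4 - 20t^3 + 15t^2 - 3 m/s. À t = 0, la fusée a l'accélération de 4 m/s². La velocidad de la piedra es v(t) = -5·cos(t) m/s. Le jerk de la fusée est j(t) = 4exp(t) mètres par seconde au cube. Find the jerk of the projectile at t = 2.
We must differentiate our position equation x(t) = -3·t^2/2 + 20·t + 40 3 times. Differentiating position, we get velocity: v(t) = 20 - 3·t. Differentiating velocity, we get acceleration: a(t) = -3. The derivative of acceleration gives jerk: j(t) = 0. From the given jerk equation j(t) = 0, we substitute t = 2 to get j = 0.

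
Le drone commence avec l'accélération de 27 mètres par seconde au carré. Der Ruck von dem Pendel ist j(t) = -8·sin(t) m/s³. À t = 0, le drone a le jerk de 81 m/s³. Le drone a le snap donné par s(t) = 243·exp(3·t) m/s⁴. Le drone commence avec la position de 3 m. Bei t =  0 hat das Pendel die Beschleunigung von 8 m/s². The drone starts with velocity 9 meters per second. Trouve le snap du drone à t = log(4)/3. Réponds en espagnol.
Usando s(t) = 243·exp(3·t) y sustituyendo t = log(4)/3, encontramos s = 972.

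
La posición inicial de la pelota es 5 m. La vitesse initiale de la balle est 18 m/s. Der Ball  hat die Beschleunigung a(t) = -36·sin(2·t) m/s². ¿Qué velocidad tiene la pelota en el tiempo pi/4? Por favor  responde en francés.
En partant de l'accélération a(t) = -36·sin(2·t), nous prenons 1 intégrale. En prenant ∫a(t)dt et en appliquant v(0) = 18, nous trouvons v(t) = 18·cos(2·t). Nous avons la vitesse v(t) = 18·cos(2·t). En substituant t = pi/4: v(pi/4) = 0.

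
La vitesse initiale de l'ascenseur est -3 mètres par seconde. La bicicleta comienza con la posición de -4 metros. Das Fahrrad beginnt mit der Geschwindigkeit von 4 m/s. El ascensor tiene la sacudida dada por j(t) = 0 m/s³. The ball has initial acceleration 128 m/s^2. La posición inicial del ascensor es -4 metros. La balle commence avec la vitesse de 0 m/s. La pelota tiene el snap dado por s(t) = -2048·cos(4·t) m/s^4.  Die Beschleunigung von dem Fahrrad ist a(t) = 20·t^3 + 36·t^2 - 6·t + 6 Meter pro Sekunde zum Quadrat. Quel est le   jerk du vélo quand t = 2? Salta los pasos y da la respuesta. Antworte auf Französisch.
j(2) = 378.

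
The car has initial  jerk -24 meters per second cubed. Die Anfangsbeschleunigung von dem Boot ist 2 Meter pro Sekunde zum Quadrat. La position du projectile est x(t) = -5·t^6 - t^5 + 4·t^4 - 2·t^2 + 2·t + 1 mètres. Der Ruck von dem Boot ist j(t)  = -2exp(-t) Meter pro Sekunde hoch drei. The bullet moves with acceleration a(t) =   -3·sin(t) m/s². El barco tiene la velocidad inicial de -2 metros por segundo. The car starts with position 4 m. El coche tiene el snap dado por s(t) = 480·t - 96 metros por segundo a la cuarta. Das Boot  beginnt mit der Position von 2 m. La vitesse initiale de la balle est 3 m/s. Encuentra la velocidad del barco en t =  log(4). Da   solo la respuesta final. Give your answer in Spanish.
v(log(4)) = -1/2.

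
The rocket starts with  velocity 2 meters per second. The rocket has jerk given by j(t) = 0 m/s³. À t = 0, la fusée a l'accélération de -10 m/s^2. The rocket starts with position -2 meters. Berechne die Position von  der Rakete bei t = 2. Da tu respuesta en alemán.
Wir müssen die Stammfunktion unserer Gleichung für den Ruck j(t) = 0 3-mal finden. Durch Integration von dem Ruck und Verwendung der Anfangsbedingung a(0) = -10, erhalten wir a(t) = -10. Die Stammfunktion von der Beschleunigung, mit v(0) = 2, ergibt die Geschwindigkeit: v(t) = 2 - 10·t. Mit ∫v(t)dt und Anwendung von x(0) = -2, finden wir x(t) = -5·t^2 + 2·t - 2. Wir haben die Position x(t) = -5·t^2 + 2·t - 2. Durch Einsetzen von t = 2: x(2) = -18.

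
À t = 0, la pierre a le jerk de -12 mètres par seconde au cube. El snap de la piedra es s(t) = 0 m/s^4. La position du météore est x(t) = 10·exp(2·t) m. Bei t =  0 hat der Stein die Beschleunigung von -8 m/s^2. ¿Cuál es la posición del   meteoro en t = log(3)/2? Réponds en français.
De l'équation de la position x(t) = 10·exp(2·t), nous substituons t = log(3)/2 pour obtenir x = 30.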